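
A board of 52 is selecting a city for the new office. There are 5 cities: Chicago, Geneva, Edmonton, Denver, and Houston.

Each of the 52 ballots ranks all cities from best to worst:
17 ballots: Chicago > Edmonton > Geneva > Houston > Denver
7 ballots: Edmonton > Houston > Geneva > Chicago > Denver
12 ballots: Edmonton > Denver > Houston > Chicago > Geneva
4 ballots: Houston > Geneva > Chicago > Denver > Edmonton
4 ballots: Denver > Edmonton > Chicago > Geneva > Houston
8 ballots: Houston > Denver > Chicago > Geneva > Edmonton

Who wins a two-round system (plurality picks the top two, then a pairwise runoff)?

Round 1 first-place votes: Chicago 17, Geneva 0, Edmonton 19, Denver 4, Houston 12. Edmonton and Chicago advance.
Runoff: Edmonton is ranked above Chicago on 23 ballots, Chicago above Edmonton on 29.

Chicago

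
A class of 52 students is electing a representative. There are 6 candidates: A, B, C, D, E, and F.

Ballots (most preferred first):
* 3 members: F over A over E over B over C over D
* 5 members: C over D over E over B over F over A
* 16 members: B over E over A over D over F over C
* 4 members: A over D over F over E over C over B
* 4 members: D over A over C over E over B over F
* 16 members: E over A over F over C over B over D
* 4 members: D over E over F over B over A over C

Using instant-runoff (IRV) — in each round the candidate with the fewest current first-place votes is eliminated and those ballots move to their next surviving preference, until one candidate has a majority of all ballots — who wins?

E

Round 1: A 4, B 16, C 5, D 8, E 16, F 3. F eliminated.
Round 2: A 7, B 16, C 5, D 8, E 16. C eliminated.
Round 3: A 7, B 16, D 13, E 16. A eliminated.
Round 4: B 16, D 17, E 19. B eliminated.
Round 5: D 17, E 35. E has a majority (≥27).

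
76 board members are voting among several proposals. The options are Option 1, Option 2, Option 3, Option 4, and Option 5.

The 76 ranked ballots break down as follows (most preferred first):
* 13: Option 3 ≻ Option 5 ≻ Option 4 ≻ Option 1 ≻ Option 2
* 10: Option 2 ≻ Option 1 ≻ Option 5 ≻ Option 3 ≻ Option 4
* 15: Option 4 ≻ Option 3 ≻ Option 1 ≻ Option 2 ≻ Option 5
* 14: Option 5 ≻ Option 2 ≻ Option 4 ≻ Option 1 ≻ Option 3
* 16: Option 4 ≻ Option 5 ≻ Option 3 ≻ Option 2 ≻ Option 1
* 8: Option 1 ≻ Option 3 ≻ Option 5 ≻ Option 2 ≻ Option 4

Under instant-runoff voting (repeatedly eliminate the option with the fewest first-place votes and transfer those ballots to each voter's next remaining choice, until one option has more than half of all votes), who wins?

Round 1: Option 1 8, Option 2 10, Option 3 13, Option 4 31, Option 5 14. Option 1 eliminated.
Round 2: Option 2 10, Option 3 21, Option 4 31, Option 5 14. Option 2 eliminated.
Round 3: Option 3 21, Option 4 31, Option 5 24. Option 3 eliminated.
Round 4: Option 4 31, Option 5 45. Option 5 has a majority (≥39).

Option 5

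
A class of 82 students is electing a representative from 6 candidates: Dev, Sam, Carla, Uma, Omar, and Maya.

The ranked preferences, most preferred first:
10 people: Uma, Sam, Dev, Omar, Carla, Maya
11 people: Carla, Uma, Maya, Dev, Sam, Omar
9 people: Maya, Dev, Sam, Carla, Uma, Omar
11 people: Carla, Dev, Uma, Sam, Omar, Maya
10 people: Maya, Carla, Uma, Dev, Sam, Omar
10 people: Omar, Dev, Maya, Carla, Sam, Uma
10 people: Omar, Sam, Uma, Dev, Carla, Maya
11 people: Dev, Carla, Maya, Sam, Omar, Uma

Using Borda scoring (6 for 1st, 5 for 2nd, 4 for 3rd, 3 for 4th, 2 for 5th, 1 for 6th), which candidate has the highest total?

Dev: 10×4 + 11×3 + 9×5 + 11×5 + 10×3 + 10×5 + 10×3 + 11×6 = 349
Sam: 10×5 + 11×2 + 9×4 + 11×3 + 10×2 + 10×2 + 10×5 + 11×3 = 264
Carla: 10×2 + 11×6 + 9×3 + 11×6 + 10×5 + 10×3 + 10×2 + 11×5 = 334
Uma: 10×6 + 11×5 + 9×2 + 11×4 + 10×4 + 10×1 + 10×4 + 11×1 = 278
Omar: 10×3 + 11×1 + 9×1 + 11×2 + 10×1 + 10×6 + 10×6 + 11×2 = 224
Maya: 10×1 + 11×4 + 9×6 + 11×1 + 10×6 + 10×4 + 10×1 + 11×4 = 273

Dev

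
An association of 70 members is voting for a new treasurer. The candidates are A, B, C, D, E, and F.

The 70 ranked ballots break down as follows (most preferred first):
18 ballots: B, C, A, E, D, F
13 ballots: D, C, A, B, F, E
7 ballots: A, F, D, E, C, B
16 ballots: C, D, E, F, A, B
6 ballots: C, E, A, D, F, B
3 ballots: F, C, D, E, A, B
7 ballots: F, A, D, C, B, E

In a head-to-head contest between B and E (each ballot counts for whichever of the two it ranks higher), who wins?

B

B is ranked above E on 38 ballots; E above B on 32.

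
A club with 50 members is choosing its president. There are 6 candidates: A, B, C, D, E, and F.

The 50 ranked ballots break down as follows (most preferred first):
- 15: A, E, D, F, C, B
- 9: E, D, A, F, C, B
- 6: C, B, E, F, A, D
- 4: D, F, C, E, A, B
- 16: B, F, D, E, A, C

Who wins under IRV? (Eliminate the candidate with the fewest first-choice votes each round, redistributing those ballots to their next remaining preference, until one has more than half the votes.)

A

Round 1: A 15, B 16, C 6, D 4, E 9, F 0. F eliminated.
Round 2: A 15, B 16, C 6, D 4, E 9. D eliminated.
Round 3: A 15, B 16, C 10, E 9. E eliminated.
Round 4: A 24, B 16, C 10. C eliminated.
Round 5: A 28, B 22. A has a majority (≥26).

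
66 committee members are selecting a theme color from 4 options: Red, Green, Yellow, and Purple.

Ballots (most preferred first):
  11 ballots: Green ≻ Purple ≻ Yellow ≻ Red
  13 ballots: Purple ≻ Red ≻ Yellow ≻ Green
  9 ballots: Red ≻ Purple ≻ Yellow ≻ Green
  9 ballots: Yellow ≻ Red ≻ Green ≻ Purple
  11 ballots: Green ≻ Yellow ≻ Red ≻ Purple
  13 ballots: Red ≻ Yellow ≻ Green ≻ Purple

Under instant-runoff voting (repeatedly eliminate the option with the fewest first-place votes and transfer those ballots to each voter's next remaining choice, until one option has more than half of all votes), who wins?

Red

Round 1: Red 22, Green 22, Yellow 9, Purple 13. Yellow eliminated.
Round 2: Red 31, Green 22, Purple 13. Purple eliminated.
Round 3: Red 44, Green 22. Red has a majority (≥34).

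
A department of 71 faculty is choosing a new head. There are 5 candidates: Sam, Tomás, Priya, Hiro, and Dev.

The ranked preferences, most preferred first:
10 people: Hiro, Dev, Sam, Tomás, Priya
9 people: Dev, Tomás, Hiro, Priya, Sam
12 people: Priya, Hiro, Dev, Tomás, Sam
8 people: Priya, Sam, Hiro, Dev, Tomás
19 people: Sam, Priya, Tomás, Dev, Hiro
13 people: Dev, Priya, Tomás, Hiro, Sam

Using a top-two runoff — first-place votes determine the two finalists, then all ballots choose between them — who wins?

Priya

Round 1 first-place votes: Sam 19, Tomás 0, Priya 20, Hiro 10, Dev 22. Dev and Priya advance.
Runoff: Dev is ranked above Priya on 32 ballots, Priya above Dev on 39.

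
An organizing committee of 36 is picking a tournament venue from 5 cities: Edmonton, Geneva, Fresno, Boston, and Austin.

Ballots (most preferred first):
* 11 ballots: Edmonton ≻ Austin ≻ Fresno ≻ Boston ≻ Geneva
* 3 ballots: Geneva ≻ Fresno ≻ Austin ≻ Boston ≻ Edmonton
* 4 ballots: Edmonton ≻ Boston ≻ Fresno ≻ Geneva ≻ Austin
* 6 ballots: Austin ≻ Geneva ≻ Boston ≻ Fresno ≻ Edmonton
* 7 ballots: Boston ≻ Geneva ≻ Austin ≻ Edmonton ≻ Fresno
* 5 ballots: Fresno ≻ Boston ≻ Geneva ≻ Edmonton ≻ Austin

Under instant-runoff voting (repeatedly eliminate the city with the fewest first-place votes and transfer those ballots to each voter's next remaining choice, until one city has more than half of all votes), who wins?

Boston

Round 1: Edmonton 15, Geneva 3, Fresno 5, Boston 7, Austin 6. Geneva eliminated.
Round 2: Edmonton 15, Fresno 8, Boston 7, Austin 6. Austin eliminated.
Round 3: Edmonton 15, Fresno 8, Boston 13. Fresno eliminated.
Round 4: Edmonton 15, Boston 21. Boston has a majority (≥19).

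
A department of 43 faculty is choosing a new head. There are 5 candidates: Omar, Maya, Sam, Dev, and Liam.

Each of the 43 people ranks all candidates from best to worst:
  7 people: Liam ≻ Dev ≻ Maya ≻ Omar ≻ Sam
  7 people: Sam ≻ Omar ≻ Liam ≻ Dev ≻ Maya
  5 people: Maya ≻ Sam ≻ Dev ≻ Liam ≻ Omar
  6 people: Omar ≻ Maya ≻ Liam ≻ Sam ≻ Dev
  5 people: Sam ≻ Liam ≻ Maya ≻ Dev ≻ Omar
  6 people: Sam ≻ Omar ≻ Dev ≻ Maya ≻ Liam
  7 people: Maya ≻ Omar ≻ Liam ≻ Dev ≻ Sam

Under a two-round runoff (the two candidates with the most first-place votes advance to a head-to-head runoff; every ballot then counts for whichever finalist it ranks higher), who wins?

Maya

Round 1 first-place votes: Omar 6, Maya 12, Sam 18, Dev 0, Liam 7. Sam and Maya advance.
Runoff: Sam is ranked above Maya on 18 ballots, Maya above Sam on 25.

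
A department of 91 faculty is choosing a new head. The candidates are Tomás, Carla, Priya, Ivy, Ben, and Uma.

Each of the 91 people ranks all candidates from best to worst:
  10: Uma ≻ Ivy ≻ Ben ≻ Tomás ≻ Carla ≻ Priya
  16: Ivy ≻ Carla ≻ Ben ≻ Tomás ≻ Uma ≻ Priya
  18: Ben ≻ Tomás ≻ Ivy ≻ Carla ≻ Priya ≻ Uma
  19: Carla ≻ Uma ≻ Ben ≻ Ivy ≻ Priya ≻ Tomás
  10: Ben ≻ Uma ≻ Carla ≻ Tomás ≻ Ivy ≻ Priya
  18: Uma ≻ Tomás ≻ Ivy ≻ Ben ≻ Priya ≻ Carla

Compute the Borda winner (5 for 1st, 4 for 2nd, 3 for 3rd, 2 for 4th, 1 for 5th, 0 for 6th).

Tomás: 10×2 + 16×2 + 18×4 + 19×0 + 10×2 + 18×4 = 216
Carla: 10×1 + 16×4 + 18×2 + 19×5 + 10×3 + 18×0 = 235
Priya: 10×0 + 16×0 + 18×1 + 19×1 + 10×0 + 18×1 = 55
Ivy: 10×4 + 16×5 + 18×3 + 19×2 + 10×1 + 18×3 = 276
Ben: 10×3 + 16×3 + 18×5 + 19×3 + 10×5 + 18×2 = 311
Uma: 10×5 + 16×1 + 18×0 + 19×4 + 10×4 + 18×5 = 272

Ben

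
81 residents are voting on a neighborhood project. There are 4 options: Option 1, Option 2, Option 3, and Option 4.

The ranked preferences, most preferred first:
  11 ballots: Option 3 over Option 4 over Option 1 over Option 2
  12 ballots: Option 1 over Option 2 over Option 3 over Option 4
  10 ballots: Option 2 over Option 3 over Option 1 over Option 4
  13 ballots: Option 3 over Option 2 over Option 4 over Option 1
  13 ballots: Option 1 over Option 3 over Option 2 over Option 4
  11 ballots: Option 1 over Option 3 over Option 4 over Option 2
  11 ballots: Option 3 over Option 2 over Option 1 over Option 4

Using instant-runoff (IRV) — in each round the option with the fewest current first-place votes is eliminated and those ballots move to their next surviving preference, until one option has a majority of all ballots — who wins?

Option 3

Round 1: Option 1 36, Option 2 10, Option 3 35, Option 4 0. Option 4 eliminated.
Round 2: Option 1 36, Option 2 10, Option 3 35. Option 2 eliminated.
Round 3: Option 1 36, Option 3 45. Option 3 has a majority (≥41).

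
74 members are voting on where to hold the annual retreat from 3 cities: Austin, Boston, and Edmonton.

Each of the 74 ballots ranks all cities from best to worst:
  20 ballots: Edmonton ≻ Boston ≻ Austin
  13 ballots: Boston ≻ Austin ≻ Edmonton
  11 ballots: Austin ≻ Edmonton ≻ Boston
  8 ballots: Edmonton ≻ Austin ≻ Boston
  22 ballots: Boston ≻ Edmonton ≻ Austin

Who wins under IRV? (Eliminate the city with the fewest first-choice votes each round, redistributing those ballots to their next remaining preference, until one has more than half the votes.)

Round 1: Austin 11, Boston 35, Edmonton 28. Austin eliminated.
Round 2: Boston 35, Edmonton 39. Edmonton has a majority (≥38).

Edmonton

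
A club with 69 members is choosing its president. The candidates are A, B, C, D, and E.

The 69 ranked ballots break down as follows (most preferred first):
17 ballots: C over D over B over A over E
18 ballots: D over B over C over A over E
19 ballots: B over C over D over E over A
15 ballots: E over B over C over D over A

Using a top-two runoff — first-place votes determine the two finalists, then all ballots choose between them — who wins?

Round 1 first-place votes: A 0, B 19, C 17, D 18, E 15. B and D advance.
Runoff: B is ranked above D on 34 ballots, D above B on 35.

D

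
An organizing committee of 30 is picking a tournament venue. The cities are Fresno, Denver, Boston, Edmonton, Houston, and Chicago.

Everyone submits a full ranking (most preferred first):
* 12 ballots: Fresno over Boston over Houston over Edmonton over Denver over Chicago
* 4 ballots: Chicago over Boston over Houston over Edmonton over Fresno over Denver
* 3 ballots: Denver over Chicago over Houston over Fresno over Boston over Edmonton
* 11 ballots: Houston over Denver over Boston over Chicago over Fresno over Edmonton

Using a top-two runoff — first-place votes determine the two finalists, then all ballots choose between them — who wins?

Round 1 first-place votes: Fresno 12, Denver 3, Boston 0, Edmonton 0, Houston 11, Chicago 4. Fresno and Houston advance.
Runoff: Fresno is ranked above Houston on 12 ballots, Houston above Fresno on 18.

Houston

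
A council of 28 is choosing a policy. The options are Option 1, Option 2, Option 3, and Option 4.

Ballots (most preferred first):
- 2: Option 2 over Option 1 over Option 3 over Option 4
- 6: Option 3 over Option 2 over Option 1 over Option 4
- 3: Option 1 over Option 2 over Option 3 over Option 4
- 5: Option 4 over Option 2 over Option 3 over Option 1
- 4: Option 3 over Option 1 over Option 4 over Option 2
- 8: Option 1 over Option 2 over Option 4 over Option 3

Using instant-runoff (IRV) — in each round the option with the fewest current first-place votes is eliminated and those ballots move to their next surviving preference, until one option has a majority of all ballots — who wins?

Option 3

Round 1: Option 1 11, Option 2 2, Option 3 10, Option 4 5. Option 2 eliminated.
Round 2: Option 1 13, Option 3 10, Option 4 5. Option 4 eliminated.
Round 3: Option 1 13, Option 3 15. Option 3 has a majority (≥15).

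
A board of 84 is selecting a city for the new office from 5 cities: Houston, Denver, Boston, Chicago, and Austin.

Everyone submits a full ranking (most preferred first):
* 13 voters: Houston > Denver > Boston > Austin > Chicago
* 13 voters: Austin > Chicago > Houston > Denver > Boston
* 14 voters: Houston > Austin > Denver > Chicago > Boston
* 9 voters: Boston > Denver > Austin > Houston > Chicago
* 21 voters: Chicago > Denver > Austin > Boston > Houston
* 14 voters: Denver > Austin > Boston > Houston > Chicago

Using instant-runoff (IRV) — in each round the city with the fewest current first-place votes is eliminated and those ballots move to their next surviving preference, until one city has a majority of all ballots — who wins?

Round 1: Houston 27, Denver 14, Boston 9, Chicago 21, Austin 13. Boston eliminated.
Round 2: Houston 27, Denver 23, Chicago 21, Austin 13. Austin eliminated.
Round 3: Houston 27, Denver 23, Chicago 34. Denver eliminated.
Round 4: Houston 50, Chicago 34. Houston has a majority (≥43).

Houston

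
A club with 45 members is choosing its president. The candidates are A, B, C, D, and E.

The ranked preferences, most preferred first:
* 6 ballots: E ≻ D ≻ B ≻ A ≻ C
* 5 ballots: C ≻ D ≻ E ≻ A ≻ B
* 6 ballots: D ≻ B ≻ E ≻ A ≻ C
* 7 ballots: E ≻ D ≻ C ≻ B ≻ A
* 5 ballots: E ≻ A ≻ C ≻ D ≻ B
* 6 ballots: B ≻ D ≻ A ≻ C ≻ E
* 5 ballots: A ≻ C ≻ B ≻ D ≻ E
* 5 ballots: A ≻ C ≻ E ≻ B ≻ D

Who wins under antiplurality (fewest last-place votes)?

D

Last-place votes: A 7, B 10, C 12, D 5, E 11.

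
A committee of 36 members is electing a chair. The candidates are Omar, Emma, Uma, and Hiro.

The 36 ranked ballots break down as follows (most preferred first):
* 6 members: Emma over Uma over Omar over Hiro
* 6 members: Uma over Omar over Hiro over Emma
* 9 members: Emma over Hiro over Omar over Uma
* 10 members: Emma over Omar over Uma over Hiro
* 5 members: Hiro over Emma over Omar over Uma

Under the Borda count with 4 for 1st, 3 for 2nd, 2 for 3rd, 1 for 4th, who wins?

Emma

Omar: 6×2 + 6×3 + 9×2 + 10×3 + 5×2 = 88
Emma: 6×4 + 6×1 + 9×4 + 10×4 + 5×3 = 121
Uma: 6×3 + 6×4 + 9×1 + 10×2 + 5×1 = 76
Hiro: 6×1 + 6×2 + 9×3 + 10×1 + 5×4 = 75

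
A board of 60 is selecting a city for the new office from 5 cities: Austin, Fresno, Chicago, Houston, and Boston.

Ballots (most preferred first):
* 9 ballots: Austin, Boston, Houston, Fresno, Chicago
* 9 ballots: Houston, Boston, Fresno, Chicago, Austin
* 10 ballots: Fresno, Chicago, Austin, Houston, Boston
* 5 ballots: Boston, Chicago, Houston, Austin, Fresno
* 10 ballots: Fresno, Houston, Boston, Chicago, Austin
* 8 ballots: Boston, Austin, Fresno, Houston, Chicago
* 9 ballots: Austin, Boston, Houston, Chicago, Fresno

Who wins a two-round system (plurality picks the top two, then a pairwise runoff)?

Round 1 first-place votes: Austin 18, Fresno 20, Chicago 0, Houston 9, Boston 13. Fresno and Austin advance.
Runoff: Fresno is ranked above Austin on 29 ballots, Austin above Fresno on 31.

Austin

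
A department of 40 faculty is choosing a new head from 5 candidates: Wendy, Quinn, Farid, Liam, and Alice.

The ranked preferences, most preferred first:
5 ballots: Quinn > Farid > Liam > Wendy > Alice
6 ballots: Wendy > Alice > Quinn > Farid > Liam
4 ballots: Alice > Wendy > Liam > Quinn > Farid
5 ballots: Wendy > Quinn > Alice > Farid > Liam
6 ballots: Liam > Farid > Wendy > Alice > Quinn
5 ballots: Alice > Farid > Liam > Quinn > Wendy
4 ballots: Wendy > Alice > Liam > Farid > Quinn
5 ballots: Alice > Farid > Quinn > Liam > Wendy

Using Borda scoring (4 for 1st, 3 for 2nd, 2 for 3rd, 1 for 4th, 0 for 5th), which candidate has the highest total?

Wendy: 5×1 + 6×4 + 4×3 + 5×4 + 6×2 + 5×0 + 4×4 + 5×0 = 89
Quinn: 5×4 + 6×2 + 4×1 + 5×3 + 6×0 + 5×1 + 4×0 + 5×2 = 66
Farid: 5×3 + 6×1 + 4×0 + 5×1 + 6×3 + 5×3 + 4×1 + 5×3 = 78
Liam: 5×2 + 6×0 + 4×2 + 5×0 + 6×4 + 5×2 + 4×2 + 5×1 = 65
Alice: 5×0 + 6×3 + 4×4 + 5×2 + 6×1 + 5×4 + 4×3 + 5×4 = 102

Alice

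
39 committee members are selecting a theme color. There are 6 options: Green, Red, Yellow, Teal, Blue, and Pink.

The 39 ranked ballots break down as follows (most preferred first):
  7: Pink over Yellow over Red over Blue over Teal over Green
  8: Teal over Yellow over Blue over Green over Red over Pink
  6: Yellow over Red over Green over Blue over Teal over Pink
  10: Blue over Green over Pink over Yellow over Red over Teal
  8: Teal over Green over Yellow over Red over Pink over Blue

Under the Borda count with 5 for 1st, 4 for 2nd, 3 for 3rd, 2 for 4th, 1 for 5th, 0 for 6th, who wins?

Yellow

Green: 7×0 + 8×2 + 6×3 + 10×4 + 8×4 = 106
Red: 7×3 + 8×1 + 6×4 + 10×1 + 8×2 = 79
Yellow: 7×4 + 8×4 + 6×5 + 10×2 + 8×3 = 134
Teal: 7×1 + 8×5 + 6×1 + 10×0 + 8×5 = 93
Blue: 7×2 + 8×3 + 6×2 + 10×5 + 8×0 = 100
Pink: 7×5 + 8×0 + 6×0 + 10×3 + 8×1 = 73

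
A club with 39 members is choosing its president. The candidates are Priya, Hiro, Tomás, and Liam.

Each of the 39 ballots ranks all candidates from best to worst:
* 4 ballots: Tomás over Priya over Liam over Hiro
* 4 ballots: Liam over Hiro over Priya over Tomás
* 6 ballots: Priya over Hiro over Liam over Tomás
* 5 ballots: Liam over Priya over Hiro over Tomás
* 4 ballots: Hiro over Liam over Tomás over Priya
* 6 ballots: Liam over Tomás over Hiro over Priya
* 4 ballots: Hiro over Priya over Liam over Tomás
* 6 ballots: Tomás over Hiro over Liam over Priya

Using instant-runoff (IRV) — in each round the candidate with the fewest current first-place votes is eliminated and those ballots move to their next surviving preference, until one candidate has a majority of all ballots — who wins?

Round 1: Priya 6, Hiro 8, Tomás 10, Liam 15. Priya eliminated.
Round 2: Hiro 14, Tomás 10, Liam 15. Tomás eliminated.
Round 3: Hiro 20, Liam 19. Hiro has a majority (≥20).

Hiro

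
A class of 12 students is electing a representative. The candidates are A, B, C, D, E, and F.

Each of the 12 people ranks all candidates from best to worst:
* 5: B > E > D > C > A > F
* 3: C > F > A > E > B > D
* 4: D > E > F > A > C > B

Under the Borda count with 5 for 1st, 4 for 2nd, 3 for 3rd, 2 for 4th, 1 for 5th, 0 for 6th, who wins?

E

A: 5×1 + 3×3 + 4×2 = 22
B: 5×5 + 3×1 + 4×0 = 28
C: 5×2 + 3×5 + 4×1 = 29
D: 5×3 + 3×0 + 4×5 = 35
E: 5×4 + 3×2 + 4×4 = 42
F: 5×0 + 3×4 + 4×3 = 24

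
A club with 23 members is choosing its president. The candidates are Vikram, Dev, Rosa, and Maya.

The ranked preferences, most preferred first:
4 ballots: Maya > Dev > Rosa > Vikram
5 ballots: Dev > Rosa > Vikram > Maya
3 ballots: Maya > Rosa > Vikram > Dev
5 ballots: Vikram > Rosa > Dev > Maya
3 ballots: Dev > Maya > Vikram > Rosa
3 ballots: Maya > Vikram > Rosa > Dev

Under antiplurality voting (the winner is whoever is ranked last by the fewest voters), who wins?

Last-place votes: Vikram 4, Dev 6, Rosa 3, Maya 10.

Rosa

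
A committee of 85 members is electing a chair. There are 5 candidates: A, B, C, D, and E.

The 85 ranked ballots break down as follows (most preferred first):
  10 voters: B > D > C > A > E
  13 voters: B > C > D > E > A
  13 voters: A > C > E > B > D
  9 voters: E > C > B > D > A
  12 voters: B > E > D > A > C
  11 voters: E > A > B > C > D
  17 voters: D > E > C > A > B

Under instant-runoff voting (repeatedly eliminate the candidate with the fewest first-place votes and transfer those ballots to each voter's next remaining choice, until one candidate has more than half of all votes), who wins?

Round 1: A 13, B 35, C 0, D 17, E 20. C eliminated.
Round 2: A 13, B 35, D 17, E 20. A eliminated.
Round 3: B 35, D 17, E 33. D eliminated.
Round 4: B 35, E 50. E has a majority (≥43).

E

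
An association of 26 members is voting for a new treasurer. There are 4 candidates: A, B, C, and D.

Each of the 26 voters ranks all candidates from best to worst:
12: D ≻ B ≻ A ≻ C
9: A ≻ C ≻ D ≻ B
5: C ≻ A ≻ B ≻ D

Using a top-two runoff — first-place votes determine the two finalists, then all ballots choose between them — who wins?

Round 1 first-place votes: A 9, B 0, C 5, D 12. D and A advance.
Runoff: D is ranked above A on 12 ballots, A above D on 14.

A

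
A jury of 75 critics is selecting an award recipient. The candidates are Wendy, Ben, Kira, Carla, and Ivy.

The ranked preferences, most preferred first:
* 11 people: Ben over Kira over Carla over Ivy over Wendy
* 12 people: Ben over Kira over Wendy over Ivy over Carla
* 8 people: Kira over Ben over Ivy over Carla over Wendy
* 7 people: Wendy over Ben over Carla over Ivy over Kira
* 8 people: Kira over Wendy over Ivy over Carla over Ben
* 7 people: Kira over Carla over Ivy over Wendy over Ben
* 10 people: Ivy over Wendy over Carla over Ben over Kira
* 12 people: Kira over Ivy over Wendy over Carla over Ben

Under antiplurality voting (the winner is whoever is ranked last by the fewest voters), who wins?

Ivy

Last-place votes: Wendy 19, Ben 27, Kira 17, Carla 12, Ivy 0.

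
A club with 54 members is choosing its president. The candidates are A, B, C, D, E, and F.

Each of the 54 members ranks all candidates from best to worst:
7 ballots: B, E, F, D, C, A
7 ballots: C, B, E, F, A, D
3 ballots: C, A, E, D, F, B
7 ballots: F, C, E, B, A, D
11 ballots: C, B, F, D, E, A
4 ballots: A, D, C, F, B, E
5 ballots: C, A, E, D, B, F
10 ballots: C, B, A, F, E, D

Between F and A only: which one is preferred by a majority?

F

F is ranked above A on 32 ballots; A above F on 22.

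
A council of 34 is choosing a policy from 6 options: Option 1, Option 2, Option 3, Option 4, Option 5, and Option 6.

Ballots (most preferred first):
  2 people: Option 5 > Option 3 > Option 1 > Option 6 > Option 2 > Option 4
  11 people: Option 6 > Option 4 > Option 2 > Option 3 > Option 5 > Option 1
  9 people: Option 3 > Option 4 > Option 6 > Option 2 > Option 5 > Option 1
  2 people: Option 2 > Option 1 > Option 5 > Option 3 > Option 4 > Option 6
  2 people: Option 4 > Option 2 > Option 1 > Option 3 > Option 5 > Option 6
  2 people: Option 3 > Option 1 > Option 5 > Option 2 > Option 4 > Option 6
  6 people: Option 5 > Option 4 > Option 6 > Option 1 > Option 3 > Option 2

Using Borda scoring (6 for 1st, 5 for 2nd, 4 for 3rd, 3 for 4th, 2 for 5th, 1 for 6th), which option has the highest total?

Option 4

Option 1: 2×4 + 11×1 + 9×1 + 2×5 + 2×4 + 2×5 + 6×3 = 74
Option 2: 2×2 + 11×4 + 9×3 + 2×6 + 2×5 + 2×3 + 6×1 = 109
Option 3: 2×5 + 11×3 + 9×6 + 2×3 + 2×3 + 2×6 + 6×2 = 133
Option 4: 2×1 + 11×5 + 9×5 + 2×2 + 2×6 + 2×2 + 6×5 = 152
Option 5: 2×6 + 11×2 + 9×2 + 2×4 + 2×2 + 2×4 + 6×6 = 108
Option 6: 2×3 + 11×6 + 9×4 + 2×1 + 2×1 + 2×1 + 6×4 = 138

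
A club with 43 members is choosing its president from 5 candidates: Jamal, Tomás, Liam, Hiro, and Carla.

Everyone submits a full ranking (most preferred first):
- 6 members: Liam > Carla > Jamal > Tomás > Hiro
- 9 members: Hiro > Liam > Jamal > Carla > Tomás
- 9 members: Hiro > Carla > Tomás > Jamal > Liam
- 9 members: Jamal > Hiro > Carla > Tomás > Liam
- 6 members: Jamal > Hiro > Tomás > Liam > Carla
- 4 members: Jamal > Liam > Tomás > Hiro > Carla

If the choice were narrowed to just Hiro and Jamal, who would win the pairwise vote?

Hiro is ranked above Jamal on 18 ballots; Jamal above Hiro on 25.

Jamal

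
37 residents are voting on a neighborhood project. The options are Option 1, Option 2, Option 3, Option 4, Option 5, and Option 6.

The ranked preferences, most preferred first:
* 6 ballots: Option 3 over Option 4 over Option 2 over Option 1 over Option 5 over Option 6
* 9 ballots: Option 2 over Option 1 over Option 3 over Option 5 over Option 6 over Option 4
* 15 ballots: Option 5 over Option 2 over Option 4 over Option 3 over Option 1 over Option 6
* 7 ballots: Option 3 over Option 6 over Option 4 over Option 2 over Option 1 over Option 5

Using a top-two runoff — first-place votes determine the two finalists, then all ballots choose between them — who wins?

Round 1 first-place votes: Option 1 0, Option 2 9, Option 3 13, Option 4 0, Option 5 15, Option 6 0. Option 5 and Option 3 advance.
Runoff: Option 5 is ranked above Option 3 on 15 ballots, Option 3 above Option 5 on 22.

Option 3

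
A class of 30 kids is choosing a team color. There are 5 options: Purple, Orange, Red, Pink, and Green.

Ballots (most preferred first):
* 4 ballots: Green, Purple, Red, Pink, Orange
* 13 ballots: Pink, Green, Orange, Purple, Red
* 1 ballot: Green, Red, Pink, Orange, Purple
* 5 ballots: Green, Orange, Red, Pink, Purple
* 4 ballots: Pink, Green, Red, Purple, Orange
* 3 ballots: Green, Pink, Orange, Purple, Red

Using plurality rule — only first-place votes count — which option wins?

Pink

First-place votes: Purple 0, Orange 0, Red 0, Pink 17, Green 13.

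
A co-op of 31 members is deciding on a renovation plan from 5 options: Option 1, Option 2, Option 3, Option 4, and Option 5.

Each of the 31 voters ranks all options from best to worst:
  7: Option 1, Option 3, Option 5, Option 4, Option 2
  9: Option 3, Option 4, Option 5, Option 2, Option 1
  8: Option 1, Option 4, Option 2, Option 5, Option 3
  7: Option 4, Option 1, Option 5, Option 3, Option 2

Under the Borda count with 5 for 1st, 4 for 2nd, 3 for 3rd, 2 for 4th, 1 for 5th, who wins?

Option 4

Option 1: 7×5 + 9×1 + 8×5 + 7×4 = 112
Option 2: 7×1 + 9×2 + 8×3 + 7×1 = 56
Option 3: 7×4 + 9×5 + 8×1 + 7×2 = 95
Option 4: 7×2 + 9×4 + 8×4 + 7×5 = 117
Option 5: 7×3 + 9×3 + 8×2 + 7×3 = 85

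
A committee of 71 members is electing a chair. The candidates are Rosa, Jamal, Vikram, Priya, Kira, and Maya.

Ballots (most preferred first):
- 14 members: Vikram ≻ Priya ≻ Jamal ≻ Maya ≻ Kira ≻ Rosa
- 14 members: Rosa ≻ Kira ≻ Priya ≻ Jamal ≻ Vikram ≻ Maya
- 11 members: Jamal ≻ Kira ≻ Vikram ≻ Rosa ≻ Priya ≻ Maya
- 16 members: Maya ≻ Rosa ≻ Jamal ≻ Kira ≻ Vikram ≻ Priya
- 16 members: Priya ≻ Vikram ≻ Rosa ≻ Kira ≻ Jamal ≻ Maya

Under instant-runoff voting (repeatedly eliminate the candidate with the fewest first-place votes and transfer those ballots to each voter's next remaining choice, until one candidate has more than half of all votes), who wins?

Round 1: Rosa 14, Jamal 11, Vikram 14, Priya 16, Kira 0, Maya 16. Kira eliminated.
Round 2: Rosa 14, Jamal 11, Vikram 14, Priya 16, Maya 16. Jamal eliminated.
Round 3: Rosa 14, Vikram 25, Priya 16, Maya 16. Rosa eliminated.
Round 4: Vikram 25, Priya 30, Maya 16. Maya eliminated.
Round 5: Vikram 41, Priya 30. Vikram has a majority (≥36).

Vikram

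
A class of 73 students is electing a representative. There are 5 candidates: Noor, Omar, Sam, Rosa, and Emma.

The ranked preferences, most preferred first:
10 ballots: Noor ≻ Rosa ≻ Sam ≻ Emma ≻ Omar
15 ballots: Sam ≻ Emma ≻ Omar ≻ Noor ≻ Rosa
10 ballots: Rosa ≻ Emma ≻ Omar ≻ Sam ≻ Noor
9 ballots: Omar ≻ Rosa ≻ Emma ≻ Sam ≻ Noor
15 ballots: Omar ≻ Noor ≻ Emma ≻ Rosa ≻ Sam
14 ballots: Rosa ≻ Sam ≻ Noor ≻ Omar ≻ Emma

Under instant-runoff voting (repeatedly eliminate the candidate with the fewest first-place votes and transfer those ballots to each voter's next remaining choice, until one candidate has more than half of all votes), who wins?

Round 1: Noor 10, Omar 24, Sam 15, Rosa 24, Emma 0. Emma eliminated.
Round 2: Noor 10, Omar 24, Sam 15, Rosa 24. Noor eliminated.
Round 3: Omar 24, Sam 15, Rosa 34. Sam eliminated.
Round 4: Omar 39, Rosa 34. Omar has a majority (≥37).

Omar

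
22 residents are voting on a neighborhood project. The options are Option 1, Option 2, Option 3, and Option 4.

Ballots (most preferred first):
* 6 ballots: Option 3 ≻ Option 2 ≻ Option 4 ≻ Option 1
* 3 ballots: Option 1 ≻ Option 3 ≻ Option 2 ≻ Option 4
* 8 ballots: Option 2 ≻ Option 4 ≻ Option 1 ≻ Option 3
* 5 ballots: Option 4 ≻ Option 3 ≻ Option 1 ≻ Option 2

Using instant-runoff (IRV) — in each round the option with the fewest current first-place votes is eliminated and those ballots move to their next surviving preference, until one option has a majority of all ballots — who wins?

Round 1: Option 1 3, Option 2 8, Option 3 6, Option 4 5. Option 1 eliminated.
Round 2: Option 2 8, Option 3 9, Option 4 5. Option 4 eliminated.
Round 3: Option 2 8, Option 3 14. Option 3 has a majority (≥12).

Option 3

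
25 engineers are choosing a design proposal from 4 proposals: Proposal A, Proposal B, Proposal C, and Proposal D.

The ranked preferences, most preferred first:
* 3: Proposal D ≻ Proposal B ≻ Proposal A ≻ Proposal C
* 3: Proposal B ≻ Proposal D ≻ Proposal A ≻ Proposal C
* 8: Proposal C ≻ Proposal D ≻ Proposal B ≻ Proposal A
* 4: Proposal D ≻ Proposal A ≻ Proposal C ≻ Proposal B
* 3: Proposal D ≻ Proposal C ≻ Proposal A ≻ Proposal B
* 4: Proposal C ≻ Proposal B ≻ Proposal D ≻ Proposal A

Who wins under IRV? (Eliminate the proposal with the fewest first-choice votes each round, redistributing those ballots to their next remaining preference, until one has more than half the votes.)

Proposal D

Round 1: Proposal A 0, Proposal B 3, Proposal C 12, Proposal D 10. Proposal A eliminated.
Round 2: Proposal B 3, Proposal C 12, Proposal D 10. Proposal B eliminated.
Round 3: Proposal C 12, Proposal D 13. Proposal D has a majority (≥13).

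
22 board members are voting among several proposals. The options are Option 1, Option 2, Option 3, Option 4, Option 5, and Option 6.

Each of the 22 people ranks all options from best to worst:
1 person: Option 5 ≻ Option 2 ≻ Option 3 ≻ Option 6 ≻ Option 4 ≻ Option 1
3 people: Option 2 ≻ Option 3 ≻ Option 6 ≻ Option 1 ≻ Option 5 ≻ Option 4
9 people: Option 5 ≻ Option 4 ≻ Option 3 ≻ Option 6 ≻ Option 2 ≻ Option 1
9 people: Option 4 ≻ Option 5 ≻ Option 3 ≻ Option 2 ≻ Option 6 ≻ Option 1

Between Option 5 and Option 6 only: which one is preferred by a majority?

Option 5 is ranked above Option 6 on 19 ballots; Option 6 above Option 5 on 3.

Option 5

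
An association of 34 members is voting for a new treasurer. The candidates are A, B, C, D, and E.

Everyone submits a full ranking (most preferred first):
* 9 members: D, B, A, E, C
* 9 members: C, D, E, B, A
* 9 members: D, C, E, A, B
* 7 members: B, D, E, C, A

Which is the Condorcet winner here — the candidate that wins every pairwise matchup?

D vs A: 34–0
D vs B: 27–7
D vs C: 25–9
D vs E: 34–0
D beats every other candidate.

D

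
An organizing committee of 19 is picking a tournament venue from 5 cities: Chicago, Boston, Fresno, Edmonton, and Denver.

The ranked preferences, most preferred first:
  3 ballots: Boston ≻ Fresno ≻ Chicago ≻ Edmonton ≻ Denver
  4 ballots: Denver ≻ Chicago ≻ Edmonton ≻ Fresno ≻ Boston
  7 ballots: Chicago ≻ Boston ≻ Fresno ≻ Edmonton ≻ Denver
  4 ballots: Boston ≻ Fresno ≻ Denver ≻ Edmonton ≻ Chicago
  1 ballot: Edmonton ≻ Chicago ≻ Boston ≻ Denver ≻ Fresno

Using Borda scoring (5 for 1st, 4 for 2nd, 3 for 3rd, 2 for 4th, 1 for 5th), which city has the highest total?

Chicago: 3×3 + 4×4 + 7×5 + 4×1 + 1×4 = 68
Boston: 3×5 + 4×1 + 7×4 + 4×5 + 1×3 = 70
Fresno: 3×4 + 4×2 + 7×3 + 4×4 + 1×1 = 58
Edmonton: 3×2 + 4×3 + 7×2 + 4×2 + 1×5 = 45
Denver: 3×1 + 4×5 + 7×1 + 4×3 + 1×2 = 44

Boston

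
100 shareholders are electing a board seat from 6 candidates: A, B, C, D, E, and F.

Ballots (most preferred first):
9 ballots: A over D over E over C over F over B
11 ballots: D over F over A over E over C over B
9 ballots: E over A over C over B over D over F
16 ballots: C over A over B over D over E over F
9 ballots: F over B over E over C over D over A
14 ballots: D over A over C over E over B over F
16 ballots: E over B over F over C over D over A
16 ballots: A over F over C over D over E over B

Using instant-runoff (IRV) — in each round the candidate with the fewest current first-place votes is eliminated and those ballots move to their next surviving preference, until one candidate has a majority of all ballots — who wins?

Round 1: A 25, B 0, C 16, D 25, E 25, F 9. B eliminated.
Round 2: A 25, C 16, D 25, E 25, F 9. F eliminated.
Round 3: A 25, C 16, D 25, E 34. C eliminated.
Round 4: A 41, D 25, E 34. D eliminated.
Round 5: A 66, E 34. A has a majority (≥51).

A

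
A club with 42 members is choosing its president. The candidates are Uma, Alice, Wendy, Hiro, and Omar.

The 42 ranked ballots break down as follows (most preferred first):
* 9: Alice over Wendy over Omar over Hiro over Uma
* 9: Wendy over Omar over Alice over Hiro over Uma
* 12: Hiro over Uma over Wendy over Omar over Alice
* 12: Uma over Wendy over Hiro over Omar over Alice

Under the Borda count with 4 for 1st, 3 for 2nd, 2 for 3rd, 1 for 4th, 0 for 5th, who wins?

Uma: 9×0 + 9×0 + 12×3 + 12×4 = 84
Alice: 9×4 + 9×2 + 12×0 + 12×0 = 54
Wendy: 9×3 + 9×4 + 12×2 + 12×3 = 123
Hiro: 9×1 + 9×1 + 12×4 + 12×2 = 90
Omar: 9×2 + 9×3 + 12×1 + 12×1 = 69

Wendy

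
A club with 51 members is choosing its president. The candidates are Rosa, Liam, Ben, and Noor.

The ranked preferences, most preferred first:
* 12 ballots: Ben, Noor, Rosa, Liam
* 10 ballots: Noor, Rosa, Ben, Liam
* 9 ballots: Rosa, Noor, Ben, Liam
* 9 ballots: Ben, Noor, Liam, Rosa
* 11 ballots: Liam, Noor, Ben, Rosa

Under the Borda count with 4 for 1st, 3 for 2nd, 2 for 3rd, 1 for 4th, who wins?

Rosa: 12×2 + 10×3 + 9×4 + 9×1 + 11×1 = 110
Liam: 12×1 + 10×1 + 9×1 + 9×2 + 11×4 = 93
Ben: 12×4 + 10×2 + 9×2 + 9×4 + 11×2 = 144
Noor: 12×3 + 10×4 + 9×3 + 9×3 + 11×3 = 163

Noor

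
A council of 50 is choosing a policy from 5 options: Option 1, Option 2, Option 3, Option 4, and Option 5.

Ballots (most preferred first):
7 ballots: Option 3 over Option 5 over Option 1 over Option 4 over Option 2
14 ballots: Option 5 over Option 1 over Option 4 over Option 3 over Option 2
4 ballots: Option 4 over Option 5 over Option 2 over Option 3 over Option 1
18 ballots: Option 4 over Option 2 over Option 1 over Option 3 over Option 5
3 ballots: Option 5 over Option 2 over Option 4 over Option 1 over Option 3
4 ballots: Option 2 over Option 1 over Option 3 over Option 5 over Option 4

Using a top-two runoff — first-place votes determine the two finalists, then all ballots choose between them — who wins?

Option 5

Round 1 first-place votes: Option 1 0, Option 2 4, Option 3 7, Option 4 22, Option 5 17. Option 4 and Option 5 advance.
Runoff: Option 4 is ranked above Option 5 on 22 ballots, Option 5 above Option 4 on 28.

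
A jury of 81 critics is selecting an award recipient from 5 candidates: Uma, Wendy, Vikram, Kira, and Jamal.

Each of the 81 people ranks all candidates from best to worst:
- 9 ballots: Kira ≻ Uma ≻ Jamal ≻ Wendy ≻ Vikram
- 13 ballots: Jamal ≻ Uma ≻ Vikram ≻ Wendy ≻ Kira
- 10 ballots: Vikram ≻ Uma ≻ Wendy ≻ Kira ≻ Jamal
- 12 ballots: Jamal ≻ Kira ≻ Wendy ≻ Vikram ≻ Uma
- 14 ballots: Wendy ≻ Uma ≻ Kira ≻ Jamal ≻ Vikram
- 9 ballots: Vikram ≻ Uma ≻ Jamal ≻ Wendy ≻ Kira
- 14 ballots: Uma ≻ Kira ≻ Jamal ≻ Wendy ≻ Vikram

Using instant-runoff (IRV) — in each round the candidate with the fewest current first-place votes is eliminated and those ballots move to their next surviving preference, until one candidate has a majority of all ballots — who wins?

Round 1: Uma 14, Wendy 14, Vikram 19, Kira 9, Jamal 25. Kira eliminated.
Round 2: Uma 23, Wendy 14, Vikram 19, Jamal 25. Wendy eliminated.
Round 3: Uma 37, Vikram 19, Jamal 25. Vikram eliminated.
Round 4: Uma 56, Jamal 25. Uma has a majority (≥41).

Uma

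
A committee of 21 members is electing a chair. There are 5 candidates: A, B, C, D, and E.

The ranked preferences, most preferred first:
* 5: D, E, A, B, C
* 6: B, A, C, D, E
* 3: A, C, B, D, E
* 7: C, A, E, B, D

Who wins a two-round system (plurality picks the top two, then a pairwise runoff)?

Round 1 first-place votes: A 3, B 6, C 7, D 5, E 0. C and B advance.
Runoff: C is ranked above B on 10 ballots, B above C on 11.

B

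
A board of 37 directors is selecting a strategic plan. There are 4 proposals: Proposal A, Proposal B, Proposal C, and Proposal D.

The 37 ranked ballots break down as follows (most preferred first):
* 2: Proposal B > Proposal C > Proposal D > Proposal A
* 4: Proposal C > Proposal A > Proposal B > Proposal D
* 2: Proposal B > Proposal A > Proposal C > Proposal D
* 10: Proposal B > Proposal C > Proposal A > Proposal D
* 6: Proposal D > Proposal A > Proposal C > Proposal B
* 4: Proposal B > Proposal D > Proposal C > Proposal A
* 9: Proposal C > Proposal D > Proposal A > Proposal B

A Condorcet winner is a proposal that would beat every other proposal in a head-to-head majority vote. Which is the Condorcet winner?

Proposal C vs Proposal A: 29–8
Proposal C vs Proposal B: 19–18
Proposal C vs Proposal D: 27–10
Proposal C beats every other proposal.

Proposal C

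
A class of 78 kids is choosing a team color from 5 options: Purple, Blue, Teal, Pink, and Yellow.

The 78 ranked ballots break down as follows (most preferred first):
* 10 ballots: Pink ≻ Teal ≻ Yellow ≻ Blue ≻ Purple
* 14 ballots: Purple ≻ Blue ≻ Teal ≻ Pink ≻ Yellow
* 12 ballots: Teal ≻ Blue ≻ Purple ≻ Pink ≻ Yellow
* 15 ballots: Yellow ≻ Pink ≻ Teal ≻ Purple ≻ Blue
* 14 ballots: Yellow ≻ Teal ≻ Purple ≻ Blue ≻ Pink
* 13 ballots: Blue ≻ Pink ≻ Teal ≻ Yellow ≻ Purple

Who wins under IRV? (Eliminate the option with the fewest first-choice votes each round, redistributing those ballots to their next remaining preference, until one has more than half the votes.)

Teal

Round 1: Purple 14, Blue 13, Teal 12, Pink 10, Yellow 29. Pink eliminated.
Round 2: Purple 14, Blue 13, Teal 22, Yellow 29. Blue eliminated.
Round 3: Purple 14, Teal 35, Yellow 29. Purple eliminated.
Round 4: Teal 49, Yellow 29. Teal has a majority (≥40).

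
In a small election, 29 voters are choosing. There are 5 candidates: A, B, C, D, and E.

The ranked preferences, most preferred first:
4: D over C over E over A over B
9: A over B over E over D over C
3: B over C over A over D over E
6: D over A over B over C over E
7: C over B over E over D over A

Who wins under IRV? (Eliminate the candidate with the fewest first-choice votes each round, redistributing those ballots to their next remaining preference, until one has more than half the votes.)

D

Round 1: A 9, B 3, C 7, D 10, E 0. E eliminated.
Round 2: A 9, B 3, C 7, D 10. B eliminated.
Round 3: A 9, C 10, D 10. A eliminated.
Round 4: C 10, D 19. D has a majority (≥15).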